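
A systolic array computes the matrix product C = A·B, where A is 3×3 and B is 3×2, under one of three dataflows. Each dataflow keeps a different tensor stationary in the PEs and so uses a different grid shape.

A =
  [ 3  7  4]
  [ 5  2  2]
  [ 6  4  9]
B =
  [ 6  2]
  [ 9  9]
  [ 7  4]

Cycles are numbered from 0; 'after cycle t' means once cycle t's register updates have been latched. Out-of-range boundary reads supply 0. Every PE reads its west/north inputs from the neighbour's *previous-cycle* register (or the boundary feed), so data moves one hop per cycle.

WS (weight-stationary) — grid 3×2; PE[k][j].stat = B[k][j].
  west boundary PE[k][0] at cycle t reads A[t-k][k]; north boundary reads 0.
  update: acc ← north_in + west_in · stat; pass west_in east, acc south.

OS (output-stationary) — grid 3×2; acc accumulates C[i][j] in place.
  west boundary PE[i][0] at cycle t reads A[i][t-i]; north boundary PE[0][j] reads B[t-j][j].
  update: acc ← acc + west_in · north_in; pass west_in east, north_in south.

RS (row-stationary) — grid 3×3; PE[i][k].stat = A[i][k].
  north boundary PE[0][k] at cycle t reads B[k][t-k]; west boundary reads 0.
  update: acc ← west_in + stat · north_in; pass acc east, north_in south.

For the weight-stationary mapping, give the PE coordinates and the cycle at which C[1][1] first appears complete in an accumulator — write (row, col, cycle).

Under WS, C[1][1] lands at PE[2][1]:
  cycle 0: PE[2][1] → acc 0, east 0, south 0
  cycle 1: PE[2][1] → acc 0, east 0, south 0
  cycle 2: PE[2][1] → acc 0, east 0, south 0
  cycle 3: PE[2][1] → acc 85, east 4, south 85
  cycle 4: PE[2][1] → acc 36, east 2, south 36

(row, col, cycle) = (2, 1, 4)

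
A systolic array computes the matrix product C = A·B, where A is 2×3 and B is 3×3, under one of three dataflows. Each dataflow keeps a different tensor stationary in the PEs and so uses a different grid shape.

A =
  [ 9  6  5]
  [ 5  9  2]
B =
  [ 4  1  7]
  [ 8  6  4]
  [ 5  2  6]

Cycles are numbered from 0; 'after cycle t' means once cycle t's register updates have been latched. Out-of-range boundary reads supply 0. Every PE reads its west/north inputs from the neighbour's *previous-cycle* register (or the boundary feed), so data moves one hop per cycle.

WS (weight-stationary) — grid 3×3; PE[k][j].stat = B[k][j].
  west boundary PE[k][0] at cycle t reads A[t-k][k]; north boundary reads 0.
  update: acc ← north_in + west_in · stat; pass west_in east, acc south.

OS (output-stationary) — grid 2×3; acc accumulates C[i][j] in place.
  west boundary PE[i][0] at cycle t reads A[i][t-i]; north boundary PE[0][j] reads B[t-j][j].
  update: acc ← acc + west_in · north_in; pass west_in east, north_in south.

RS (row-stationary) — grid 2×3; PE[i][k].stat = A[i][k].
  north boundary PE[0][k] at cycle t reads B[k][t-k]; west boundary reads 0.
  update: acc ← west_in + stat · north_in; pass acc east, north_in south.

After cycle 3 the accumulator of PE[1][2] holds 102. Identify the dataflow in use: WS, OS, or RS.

dataflow = RS

Under WS (3×3), PE[1][2]:
  after 0 — PE[1][2] acc=0, pass-E 0, pass-S 0
  after 1 — PE[1][2] acc=0, pass-E 0, pass-S 0
  after 2 — PE[1][2] acc=0, pass-E 0, pass-S 0
  after 3 — PE[1][2] acc=87, pass-E 6, pass-S 87
Under OS (2×3), PE[1][2]:
  after 0 — PE[1][2] acc=0, pass-E 0, pass-S 0
  after 1 — PE[1][2] acc=0, pass-E 0, pass-S 0
  after 2 — PE[1][2] acc=0, pass-E 0, pass-S 0
  after 3 — PE[1][2] acc=35, pass-E 5, pass-S 7
Under RS (2×3), PE[1][2]:
  after 0 — PE[1][2] acc=0, pass-E 0, pass-S 0
  after 1 — PE[1][2] acc=0, pass-E 0, pass-S 0
  after 2 — PE[1][2] acc=0, pass-E 0, pass-S 0
  after 3 — PE[1][2] acc=102, pass-E 102, pass-S 5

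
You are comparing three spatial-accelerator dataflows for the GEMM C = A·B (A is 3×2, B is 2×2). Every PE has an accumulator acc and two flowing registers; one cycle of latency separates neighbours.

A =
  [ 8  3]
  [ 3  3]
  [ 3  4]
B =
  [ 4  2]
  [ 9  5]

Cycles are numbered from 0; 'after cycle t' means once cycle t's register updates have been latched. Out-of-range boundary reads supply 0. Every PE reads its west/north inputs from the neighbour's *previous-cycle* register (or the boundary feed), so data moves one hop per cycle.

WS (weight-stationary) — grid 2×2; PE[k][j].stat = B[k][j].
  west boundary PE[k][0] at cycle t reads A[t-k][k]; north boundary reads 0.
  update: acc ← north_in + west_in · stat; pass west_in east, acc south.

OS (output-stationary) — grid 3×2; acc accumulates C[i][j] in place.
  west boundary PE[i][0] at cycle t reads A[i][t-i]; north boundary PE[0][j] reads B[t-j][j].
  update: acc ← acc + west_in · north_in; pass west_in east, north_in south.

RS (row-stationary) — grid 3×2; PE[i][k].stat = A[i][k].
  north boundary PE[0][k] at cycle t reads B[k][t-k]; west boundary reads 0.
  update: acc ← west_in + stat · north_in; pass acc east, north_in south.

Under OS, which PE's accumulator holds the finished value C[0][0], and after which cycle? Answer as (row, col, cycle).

Under OS, C[0][0] lands at PE[0][0]:
  after 0 — PE[0][0] acc=32, pass-E 8, pass-S 4
  after 1 — PE[0][0] acc=59, pass-E 3, pass-S 9

(row, col, cycle) = (0, 0, 1)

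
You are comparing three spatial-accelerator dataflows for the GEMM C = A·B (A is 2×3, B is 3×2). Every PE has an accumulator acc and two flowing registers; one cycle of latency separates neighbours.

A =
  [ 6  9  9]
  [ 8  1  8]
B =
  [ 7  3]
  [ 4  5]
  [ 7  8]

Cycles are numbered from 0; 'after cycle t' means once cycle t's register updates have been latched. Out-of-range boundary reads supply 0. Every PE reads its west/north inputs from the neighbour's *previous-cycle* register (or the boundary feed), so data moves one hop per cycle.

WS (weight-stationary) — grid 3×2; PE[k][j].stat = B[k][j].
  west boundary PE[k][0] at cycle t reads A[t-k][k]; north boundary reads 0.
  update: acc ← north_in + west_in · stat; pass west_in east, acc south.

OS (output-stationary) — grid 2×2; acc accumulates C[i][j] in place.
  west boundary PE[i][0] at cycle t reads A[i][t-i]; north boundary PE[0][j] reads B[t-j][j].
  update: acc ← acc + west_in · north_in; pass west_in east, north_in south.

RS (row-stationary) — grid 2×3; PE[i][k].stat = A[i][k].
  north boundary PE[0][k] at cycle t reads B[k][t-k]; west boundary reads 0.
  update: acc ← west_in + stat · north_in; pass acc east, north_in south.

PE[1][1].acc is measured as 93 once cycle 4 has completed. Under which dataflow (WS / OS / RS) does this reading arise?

Under WS (3×2), PE[1][1]:
  @0  [1,1]  acc 0  |  →0  ↓0
  @1  [1,1]  acc 0  |  →0  ↓0
  @2  [1,1]  acc 63  |  →9  ↓63
  @3  [1,1]  acc 29  |  →1  ↓29
  @4  [1,1]  acc 0  |  →0  ↓0
Under OS (2×2), PE[1][1]:
  @0  [1,1]  acc 0  |  →0  ↓0
  @1  [1,1]  acc 0  |  →0  ↓0
  @2  [1,1]  acc 24  |  →8  ↓3
  @3  [1,1]  acc 29  |  →1  ↓5
  @4  [1,1]  acc 93  |  →8  ↓8
Under RS (2×3), PE[1][1]:
  @0  [1,1]  acc 0  |  →0  ↓0
  @1  [1,1]  acc 0  |  →0  ↓0
  @2  [1,1]  acc 60  |  →60  ↓4
  @3  [1,1]  acc 29  |  →29  ↓5
  @4  [1,1]  acc 0  |  →0  ↓0

dataflow = OS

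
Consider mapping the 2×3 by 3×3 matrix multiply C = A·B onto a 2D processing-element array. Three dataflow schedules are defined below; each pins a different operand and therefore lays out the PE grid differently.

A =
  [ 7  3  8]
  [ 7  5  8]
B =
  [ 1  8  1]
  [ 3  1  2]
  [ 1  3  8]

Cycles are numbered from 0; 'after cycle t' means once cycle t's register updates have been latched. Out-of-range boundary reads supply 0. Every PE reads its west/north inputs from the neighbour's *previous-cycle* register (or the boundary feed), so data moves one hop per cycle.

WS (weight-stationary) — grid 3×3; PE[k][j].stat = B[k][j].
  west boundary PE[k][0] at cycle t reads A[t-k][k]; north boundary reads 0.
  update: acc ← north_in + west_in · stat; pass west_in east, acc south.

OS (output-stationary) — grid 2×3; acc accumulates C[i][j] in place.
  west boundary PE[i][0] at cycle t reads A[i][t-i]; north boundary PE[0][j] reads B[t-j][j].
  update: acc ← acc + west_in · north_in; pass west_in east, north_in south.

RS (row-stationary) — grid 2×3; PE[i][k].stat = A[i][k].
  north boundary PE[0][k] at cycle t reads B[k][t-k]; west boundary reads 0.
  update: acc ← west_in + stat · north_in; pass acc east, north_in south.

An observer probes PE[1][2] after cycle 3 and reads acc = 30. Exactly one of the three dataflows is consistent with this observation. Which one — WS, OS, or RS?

dataflow = RS

WS (3×3 grid), PE[1][2]:
  after 0 — PE[1][2] acc=0, pass-E 0, pass-S 0
  after 1 — PE[1][2] acc=0, pass-E 0, pass-S 0
  after 2 — PE[1][2] acc=0, pass-E 0, pass-S 0
  after 3 — PE[1][2] acc=13, pass-E 3, pass-S 13
OS (2×3 grid), PE[1][2]:
  after 0 — PE[1][2] acc=0, pass-E 0, pass-S 0
  after 1 — PE[1][2] acc=0, pass-E 0, pass-S 0
  after 2 — PE[1][2] acc=0, pass-E 0, pass-S 0
  after 3 — PE[1][2] acc=7, pass-E 7, pass-S 1
RS (2×3 grid), PE[1][2]:
  after 0 — PE[1][2] acc=0, pass-E 0, pass-S 0
  after 1 — PE[1][2] acc=0, pass-E 0, pass-S 0
  after 2 — PE[1][2] acc=0, pass-E 0, pass-S 0
  after 3 — PE[1][2] acc=30, pass-E 30, pass-S 1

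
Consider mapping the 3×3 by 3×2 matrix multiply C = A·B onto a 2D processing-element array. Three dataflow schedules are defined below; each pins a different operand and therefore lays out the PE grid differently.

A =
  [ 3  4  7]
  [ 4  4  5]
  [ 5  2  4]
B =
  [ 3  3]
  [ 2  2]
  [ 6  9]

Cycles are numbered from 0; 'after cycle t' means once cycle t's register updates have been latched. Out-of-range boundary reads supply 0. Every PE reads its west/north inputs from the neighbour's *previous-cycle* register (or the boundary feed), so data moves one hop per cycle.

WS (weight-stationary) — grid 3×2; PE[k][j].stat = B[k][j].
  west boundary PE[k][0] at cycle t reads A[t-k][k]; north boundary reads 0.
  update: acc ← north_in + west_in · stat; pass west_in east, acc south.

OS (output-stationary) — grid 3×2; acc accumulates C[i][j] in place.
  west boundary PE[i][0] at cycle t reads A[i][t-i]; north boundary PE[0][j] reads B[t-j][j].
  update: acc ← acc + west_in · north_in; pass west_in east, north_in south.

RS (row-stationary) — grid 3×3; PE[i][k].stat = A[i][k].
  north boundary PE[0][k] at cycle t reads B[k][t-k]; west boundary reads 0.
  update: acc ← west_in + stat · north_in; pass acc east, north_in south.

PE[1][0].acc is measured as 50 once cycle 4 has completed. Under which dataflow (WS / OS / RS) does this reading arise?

dataflow = OS

WS [3×2] PE[1][0] across cycles:
  step 0 · PE1,0: acc=0; fwd→0 fwd↓0
  step 1 · PE1,0: acc=17; fwd→4 fwd↓17
  step 2 · PE1,0: acc=20; fwd→4 fwd↓20
  step 3 · PE1,0: acc=19; fwd→2 fwd↓19
  step 4 · PE1,0: acc=0; fwd→0 fwd↓0
OS [3×2] PE[1][0] across cycles:
  step 0 · PE1,0: acc=0; fwd→0 fwd↓0
  step 1 · PE1,0: acc=12; fwd→4 fwd↓3
  step 2 · PE1,0: acc=20; fwd→4 fwd↓2
  step 3 · PE1,0: acc=50; fwd→5 fwd↓6
  step 4 · PE1,0: acc=50; fwd→0 fwd↓0
RS [3×3] PE[1][0] across cycles:
  step 0 · PE1,0: acc=0; fwd→0 fwd↓0
  step 1 · PE1,0: acc=12; fwd→12 fwd↓3
  step 2 · PE1,0: acc=12; fwd→12 fwd↓3
  step 3 · PE1,0: acc=0; fwd→0 fwd↓0
  step 4 · PE1,0: acc=0; fwd→0 fwd↓0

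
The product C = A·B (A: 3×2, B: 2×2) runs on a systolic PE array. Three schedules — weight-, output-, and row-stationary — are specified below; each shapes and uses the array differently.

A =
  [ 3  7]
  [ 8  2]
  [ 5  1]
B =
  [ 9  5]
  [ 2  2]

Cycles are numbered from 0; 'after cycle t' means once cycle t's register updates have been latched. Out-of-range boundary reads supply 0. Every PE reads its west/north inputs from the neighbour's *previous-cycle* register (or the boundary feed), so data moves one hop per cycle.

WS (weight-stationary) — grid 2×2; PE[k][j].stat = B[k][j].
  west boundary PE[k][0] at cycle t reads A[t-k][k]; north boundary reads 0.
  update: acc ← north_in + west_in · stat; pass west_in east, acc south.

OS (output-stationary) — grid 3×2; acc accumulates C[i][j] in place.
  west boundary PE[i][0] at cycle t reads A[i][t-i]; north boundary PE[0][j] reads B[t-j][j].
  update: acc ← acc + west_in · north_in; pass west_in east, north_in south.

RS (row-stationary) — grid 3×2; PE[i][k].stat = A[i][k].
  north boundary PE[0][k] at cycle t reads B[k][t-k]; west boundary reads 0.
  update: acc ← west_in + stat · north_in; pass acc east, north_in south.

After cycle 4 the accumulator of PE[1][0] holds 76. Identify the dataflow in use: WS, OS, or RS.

dataflow = OS

WS [2×2] PE[1][0] across cycles:
  [0] (1,0) acc=0 (h:0 v:0)
  [1] (1,0) acc=41 (h:7 v:41)
  [2] (1,0) acc=76 (h:2 v:76)
  [3] (1,0) acc=47 (h:1 v:47)
  [4] (1,0) acc=0 (h:0 v:0)
OS [3×2] PE[1][0] across cycles:
  [0] (1,0) acc=0 (h:0 v:0)
  [1] (1,0) acc=72 (h:8 v:9)
  [2] (1,0) acc=76 (h:2 v:2)
  [3] (1,0) acc=76 (h:0 v:0)
  [4] (1,0) acc=76 (h:0 v:0)
RS [3×2] PE[1][0] across cycles:
  [0] (1,0) acc=0 (h:0 v:0)
  [1] (1,0) acc=72 (h:72 v:9)
  [2] (1,0) acc=40 (h:40 v:5)
  [3] (1,0) acc=0 (h:0 v:0)
  [4] (1,0) acc=0 (h:0 v:0)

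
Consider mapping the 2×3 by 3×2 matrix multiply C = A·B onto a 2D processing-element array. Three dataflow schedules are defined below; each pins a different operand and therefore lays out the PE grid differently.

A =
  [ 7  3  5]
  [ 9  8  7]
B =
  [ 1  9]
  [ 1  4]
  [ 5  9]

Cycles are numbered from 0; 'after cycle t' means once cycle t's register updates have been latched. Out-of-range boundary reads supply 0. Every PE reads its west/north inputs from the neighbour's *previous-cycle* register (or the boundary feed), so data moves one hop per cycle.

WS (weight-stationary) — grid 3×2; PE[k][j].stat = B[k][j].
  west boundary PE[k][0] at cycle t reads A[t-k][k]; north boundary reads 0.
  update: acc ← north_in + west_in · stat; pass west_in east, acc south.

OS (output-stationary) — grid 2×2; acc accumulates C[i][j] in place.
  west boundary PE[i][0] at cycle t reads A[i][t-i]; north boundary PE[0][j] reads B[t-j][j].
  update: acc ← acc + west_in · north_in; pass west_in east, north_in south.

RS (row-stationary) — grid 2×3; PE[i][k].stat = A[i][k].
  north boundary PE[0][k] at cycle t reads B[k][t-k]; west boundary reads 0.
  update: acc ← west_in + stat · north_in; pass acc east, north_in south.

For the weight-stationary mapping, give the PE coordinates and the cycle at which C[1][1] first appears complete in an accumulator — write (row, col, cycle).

WS — PE[2][1] is where C[1][1] collects:
  c0 r2c1: 0 / 0 / 0
  c1 r2c1: 0 / 0 / 0
  c2 r2c1: 0 / 0 / 0
  c3 r2c1: 120 / 5 / 120
  c4 r2c1: 176 / 7 / 176

(row, col, cycle) = (2, 1, 4)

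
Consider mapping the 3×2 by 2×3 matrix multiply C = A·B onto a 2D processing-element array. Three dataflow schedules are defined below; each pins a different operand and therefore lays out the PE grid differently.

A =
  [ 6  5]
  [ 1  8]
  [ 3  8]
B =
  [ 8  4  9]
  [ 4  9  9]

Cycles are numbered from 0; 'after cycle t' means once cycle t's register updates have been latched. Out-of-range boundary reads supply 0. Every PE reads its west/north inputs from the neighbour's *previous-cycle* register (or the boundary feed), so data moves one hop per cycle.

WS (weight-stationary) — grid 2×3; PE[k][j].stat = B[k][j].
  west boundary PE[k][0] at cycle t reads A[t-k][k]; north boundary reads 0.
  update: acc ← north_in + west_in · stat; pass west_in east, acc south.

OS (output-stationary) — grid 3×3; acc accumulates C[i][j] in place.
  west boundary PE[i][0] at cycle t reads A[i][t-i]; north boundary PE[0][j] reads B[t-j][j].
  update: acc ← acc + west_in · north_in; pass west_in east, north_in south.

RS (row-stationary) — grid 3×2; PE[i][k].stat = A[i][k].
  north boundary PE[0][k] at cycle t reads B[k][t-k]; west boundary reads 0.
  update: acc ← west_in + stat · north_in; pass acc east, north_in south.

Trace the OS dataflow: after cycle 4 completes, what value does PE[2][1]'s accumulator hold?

PE[2][1].acc = 84

OS 3×3: PE[2][1] cycle-by-cycle (with neighbour feeds):
  0: (1,1).acc=0  regs=<0,0>
  0: (2,0).acc=0  regs=<0,0>
  0: (2,1).acc=0  regs=<0,0>
  1: (1,1).acc=0  regs=<0,0>
  1: (2,0).acc=0  regs=<0,0>
  1: (2,1).acc=0  regs=<0,0>
  2: (1,1).acc=4  regs=<1,4>
  2: (2,0).acc=24  regs=<3,8>
  2: (2,1).acc=0  regs=<0,0>
  3: (1,1).acc=76  regs=<8,9>
  3: (2,0).acc=56  regs=<8,4>
  3: (2,1).acc=12  regs=<3,4>
  4: (1,1).acc=76  regs=<0,0>
  4: (2,0).acc=56  regs=<0,0>
  4: (2,1).acc=84  regs=<8,9>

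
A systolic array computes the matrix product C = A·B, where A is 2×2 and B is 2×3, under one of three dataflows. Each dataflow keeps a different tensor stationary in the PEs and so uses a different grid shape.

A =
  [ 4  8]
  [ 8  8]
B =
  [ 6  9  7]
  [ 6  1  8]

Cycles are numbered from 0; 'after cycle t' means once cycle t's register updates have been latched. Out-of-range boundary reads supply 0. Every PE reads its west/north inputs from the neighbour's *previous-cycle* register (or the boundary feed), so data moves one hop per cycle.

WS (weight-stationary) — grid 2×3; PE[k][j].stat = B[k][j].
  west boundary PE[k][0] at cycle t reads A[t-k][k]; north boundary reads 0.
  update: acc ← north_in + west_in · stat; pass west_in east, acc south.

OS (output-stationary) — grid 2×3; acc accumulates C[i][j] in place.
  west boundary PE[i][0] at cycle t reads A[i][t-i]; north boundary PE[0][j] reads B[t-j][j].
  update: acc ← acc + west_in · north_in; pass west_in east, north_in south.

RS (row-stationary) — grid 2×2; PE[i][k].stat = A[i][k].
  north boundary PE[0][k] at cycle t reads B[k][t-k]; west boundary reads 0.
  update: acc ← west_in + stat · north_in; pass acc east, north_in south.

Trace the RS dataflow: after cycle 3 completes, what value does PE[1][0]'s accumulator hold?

PE[1][0].acc = 56

Tracing RS — 2×2 array, target PE[1][0]:
  0: (0,0).acc=24  regs=<24,6>
  0: (1,0).acc=0  regs=<0,0>
  1: (0,0).acc=36  regs=<36,9>
  1: (1,0).acc=48  regs=<48,6>
  2: (0,0).acc=28  regs=<28,7>
  2: (1,0).acc=72  regs=<72,9>
  3: (0,0).acc=0  regs=<0,0>
  3: (1,0).acc=56  regs=<56,7>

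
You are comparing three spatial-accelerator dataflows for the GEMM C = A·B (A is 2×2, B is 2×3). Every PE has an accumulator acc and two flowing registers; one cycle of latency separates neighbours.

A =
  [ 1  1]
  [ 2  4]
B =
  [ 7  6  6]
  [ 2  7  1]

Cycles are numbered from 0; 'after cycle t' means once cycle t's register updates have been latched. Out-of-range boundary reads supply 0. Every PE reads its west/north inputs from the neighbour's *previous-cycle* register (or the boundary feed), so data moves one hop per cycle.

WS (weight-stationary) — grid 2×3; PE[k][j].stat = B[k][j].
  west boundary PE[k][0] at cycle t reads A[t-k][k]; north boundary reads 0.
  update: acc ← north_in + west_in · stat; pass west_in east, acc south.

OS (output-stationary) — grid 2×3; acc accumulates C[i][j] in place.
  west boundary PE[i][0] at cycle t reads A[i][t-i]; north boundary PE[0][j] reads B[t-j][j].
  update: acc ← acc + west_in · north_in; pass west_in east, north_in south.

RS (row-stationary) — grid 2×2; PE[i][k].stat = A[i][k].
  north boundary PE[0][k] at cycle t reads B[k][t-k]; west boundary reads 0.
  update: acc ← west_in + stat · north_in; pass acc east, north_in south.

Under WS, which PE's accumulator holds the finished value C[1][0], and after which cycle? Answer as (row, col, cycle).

Under WS, C[1][0] lands at PE[1][0]:
  c0 r1c0: 0 / 0 / 0
  c1 r1c0: 9 / 1 / 9
  c2 r1c0: 22 / 4 / 22

(row, col, cycle) = (1, 0, 2)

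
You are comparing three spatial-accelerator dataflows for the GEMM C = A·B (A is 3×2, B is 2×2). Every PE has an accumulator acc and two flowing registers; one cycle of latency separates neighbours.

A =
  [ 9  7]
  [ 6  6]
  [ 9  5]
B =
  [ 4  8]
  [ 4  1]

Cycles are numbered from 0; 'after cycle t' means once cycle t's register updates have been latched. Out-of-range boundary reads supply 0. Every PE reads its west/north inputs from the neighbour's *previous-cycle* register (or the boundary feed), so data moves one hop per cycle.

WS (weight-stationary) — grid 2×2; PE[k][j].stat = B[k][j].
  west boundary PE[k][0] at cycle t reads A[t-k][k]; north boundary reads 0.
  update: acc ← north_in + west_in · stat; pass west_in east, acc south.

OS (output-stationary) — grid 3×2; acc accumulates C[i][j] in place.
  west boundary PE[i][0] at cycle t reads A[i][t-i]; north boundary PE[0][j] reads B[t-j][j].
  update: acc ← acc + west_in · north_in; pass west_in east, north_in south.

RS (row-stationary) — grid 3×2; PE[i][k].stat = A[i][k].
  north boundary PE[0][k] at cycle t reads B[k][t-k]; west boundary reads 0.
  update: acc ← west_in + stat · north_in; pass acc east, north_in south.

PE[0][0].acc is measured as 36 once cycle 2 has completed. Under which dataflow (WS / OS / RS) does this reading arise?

dataflow = WS

WS (2×2 grid), PE[0][0]:
  cycle 0: PE[0][0] → acc 36, east 9, south 36
  cycle 1: PE[0][0] → acc 24, east 6, south 24
  cycle 2: PE[0][0] → acc 36, east 9, south 36
OS (3×2 grid), PE[0][0]:
  cycle 0: PE[0][0] → acc 36, east 9, south 4
  cycle 1: PE[0][0] → acc 64, east 7, south 4
  cycle 2: PE[0][0] → acc 64, east 0, south 0
RS (3×2 grid), PE[0][0]:
  cycle 0: PE[0][0] → acc 36, east 36, south 4
  cycle 1: PE[0][0] → acc 72, east 72, south 8
  cycle 2: PE[0][0] → acc 0, east 0, south 0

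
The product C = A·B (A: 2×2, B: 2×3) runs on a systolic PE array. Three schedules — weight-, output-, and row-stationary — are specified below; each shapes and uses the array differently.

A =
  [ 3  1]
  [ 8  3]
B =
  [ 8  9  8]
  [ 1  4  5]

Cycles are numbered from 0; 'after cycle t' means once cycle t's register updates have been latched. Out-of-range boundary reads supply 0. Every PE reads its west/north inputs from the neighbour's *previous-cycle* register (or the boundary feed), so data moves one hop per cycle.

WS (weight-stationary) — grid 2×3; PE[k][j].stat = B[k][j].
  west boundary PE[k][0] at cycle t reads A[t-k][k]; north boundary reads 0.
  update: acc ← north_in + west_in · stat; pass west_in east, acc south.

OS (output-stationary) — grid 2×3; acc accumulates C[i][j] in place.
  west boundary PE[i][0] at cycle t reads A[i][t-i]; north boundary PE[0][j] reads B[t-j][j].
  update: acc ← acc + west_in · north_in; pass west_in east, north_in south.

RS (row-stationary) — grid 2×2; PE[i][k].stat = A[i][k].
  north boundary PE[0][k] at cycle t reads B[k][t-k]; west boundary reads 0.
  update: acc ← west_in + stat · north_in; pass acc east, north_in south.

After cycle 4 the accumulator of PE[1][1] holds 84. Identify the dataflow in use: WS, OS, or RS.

dataflow = OS

Under WS (2×3), PE[1][1]:
  @0  [1,1]  acc 0  |  →0  ↓0
  @1  [1,1]  acc 0  |  →0  ↓0
  @2  [1,1]  acc 31  |  →1  ↓31
  @3  [1,1]  acc 84  |  →3  ↓84
  @4  [1,1]  acc 0  |  →0  ↓0
Under OS (2×3), PE[1][1]:
  @0  [1,1]  acc 0  |  →0  ↓0
  @1  [1,1]  acc 0  |  →0  ↓0
  @2  [1,1]  acc 72  |  →8  ↓9
  @3  [1,1]  acc 84  |  →3  ↓4
  @4  [1,1]  acc 84  |  →0  ↓0
Under RS (2×2), PE[1][1]:
  @0  [1,1]  acc 0  |  →0  ↓0
  @1  [1,1]  acc 0  |  →0  ↓0
  @2  [1,1]  acc 67  |  →67  ↓1
  @3  [1,1]  acc 84  |  →84  ↓4
  @4  [1,1]  acc 79  |  →79  ↓5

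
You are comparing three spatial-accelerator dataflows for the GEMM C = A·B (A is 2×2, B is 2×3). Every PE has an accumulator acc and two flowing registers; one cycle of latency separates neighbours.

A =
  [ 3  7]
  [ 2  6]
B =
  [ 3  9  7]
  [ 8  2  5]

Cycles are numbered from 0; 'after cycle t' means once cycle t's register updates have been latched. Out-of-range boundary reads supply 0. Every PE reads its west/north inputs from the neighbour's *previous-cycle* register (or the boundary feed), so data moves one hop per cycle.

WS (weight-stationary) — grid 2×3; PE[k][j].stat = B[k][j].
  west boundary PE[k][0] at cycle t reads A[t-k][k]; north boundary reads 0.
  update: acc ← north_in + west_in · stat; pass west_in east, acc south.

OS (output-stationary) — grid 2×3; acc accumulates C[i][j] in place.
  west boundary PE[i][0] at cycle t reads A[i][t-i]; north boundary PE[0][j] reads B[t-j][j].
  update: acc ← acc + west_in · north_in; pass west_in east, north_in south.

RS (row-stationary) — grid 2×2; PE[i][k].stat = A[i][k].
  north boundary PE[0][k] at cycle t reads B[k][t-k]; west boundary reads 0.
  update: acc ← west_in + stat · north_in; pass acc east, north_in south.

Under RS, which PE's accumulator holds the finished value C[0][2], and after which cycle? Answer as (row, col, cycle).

RS — PE[0][1] is where C[0][2] collects:
  cycle 0: PE[0][1] → acc 0, east 0, south 0
  cycle 1: PE[0][1] → acc 65, east 65, south 8
  cycle 2: PE[0][1] → acc 41, east 41, south 2
  cycle 3: PE[0][1] → acc 56, east 56, south 5

(row, col, cycle) = (0, 1, 3)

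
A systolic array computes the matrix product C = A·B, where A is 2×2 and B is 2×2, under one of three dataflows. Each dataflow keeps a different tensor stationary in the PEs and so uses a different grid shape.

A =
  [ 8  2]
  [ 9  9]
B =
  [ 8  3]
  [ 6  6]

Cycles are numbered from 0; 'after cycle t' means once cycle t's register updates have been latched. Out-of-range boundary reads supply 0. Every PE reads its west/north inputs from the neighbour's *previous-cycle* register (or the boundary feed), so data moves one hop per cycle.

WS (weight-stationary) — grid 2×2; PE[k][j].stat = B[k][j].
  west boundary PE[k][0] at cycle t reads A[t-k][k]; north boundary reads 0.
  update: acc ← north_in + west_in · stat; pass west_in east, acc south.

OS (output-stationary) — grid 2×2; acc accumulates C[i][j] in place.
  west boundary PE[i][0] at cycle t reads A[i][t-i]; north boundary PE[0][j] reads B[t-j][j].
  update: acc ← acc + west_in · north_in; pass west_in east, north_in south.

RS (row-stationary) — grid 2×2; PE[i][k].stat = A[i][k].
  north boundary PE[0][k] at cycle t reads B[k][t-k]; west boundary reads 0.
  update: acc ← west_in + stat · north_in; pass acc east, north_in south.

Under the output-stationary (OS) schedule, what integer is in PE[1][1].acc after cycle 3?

OS on a 2×2 grid — tracing PE[1][1] and its feeders:
  step 0 · PE0,1: acc=0; fwd→0 fwd↓0
  step 0 · PE1,0: acc=0; fwd→0 fwd↓0
  step 0 · PE1,1: acc=0; fwd→0 fwd↓0
  step 1 · PE0,1: acc=24; fwd→8 fwd↓3
  step 1 · PE1,0: acc=72; fwd→9 fwd↓8
  step 1 · PE1,1: acc=0; fwd→0 fwd↓0
  step 2 · PE0,1: acc=36; fwd→2 fwd↓6
  step 2 · PE1,0: acc=126; fwd→9 fwd↓6
  step 2 · PE1,1: acc=27; fwd→9 fwd↓3
  step 3 · PE0,1: acc=36; fwd→0 fwd↓0
  step 3 · PE1,0: acc=126; fwd→0 fwd↓0
  step 3 · PE1,1: acc=81; fwd→9 fwd↓6

PE[1][1].acc = 81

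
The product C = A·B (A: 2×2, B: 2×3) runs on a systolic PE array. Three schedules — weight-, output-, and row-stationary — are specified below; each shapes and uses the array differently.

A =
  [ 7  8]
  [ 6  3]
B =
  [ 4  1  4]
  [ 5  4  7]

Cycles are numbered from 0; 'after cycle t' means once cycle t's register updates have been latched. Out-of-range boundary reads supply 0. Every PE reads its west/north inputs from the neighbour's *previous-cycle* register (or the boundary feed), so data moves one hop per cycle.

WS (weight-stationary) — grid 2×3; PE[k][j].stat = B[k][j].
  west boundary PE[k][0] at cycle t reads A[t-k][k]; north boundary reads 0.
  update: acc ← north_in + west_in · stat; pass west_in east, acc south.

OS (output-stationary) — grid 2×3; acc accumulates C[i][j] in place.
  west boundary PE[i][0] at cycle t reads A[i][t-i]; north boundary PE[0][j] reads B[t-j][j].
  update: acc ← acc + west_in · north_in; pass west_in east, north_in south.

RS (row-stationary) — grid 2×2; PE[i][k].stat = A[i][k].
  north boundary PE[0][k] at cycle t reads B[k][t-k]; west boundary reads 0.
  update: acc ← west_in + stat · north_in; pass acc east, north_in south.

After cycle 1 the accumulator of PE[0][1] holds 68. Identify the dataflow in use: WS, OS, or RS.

WS (2×3 grid), PE[0][1]:
  @0  [0,1]  acc 0  |  →0  ↓0
  @1  [0,1]  acc 7  |  →7  ↓7
OS (2×3 grid), PE[0][1]:
  @0  [0,1]  acc 0  |  →0  ↓0
  @1  [0,1]  acc 7  |  →7  ↓1
RS (2×2 grid), PE[0][1]:
  @0  [0,1]  acc 0  |  →0  ↓0
  @1  [0,1]  acc 68  |  →68  ↓5

dataflow = RS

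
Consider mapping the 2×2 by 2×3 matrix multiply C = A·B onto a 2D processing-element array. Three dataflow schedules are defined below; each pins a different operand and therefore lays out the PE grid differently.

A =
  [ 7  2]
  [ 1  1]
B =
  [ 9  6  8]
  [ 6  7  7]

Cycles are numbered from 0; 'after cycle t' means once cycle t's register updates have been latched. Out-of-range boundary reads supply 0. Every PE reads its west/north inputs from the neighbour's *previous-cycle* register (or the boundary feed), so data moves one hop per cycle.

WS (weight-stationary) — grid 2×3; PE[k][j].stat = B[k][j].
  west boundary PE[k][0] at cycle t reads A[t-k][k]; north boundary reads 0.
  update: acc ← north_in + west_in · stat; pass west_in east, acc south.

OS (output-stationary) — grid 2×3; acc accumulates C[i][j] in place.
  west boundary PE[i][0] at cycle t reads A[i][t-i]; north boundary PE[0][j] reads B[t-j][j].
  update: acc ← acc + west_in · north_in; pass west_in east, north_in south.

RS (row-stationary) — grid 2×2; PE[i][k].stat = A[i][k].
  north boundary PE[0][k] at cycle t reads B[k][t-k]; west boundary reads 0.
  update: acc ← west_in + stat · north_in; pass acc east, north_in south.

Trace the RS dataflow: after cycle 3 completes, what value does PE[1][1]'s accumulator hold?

PE[1][1].acc = 13

RS (2×2). Following PE[1][1] plus its west/north inputs:
  after 0 — PE[0][1] acc=0, pass-E 0, pass-S 0
  after 0 — PE[1][0] acc=0, pass-E 0, pass-S 0
  after 0 — PE[1][1] acc=0, pass-E 0, pass-S 0
  after 1 — PE[0][1] acc=75, pass-E 75, pass-S 6
  after 1 — PE[1][0] acc=9, pass-E 9, pass-S 9
  after 1 — PE[1][1] acc=0, pass-E 0, pass-S 0
  after 2 — PE[0][1] acc=56, pass-E 56, pass-S 7
  after 2 — PE[1][0] acc=6, pass-E 6, pass-S 6
  after 2 — PE[1][1] acc=15, pass-E 15, pass-S 6
  after 3 — PE[0][1] acc=70, pass-E 70, pass-S 7
  after 3 — PE[1][0] acc=8, pass-E 8, pass-S 8
  after 3 — PE[1][1] acc=13, pass-E 13, pass-S 7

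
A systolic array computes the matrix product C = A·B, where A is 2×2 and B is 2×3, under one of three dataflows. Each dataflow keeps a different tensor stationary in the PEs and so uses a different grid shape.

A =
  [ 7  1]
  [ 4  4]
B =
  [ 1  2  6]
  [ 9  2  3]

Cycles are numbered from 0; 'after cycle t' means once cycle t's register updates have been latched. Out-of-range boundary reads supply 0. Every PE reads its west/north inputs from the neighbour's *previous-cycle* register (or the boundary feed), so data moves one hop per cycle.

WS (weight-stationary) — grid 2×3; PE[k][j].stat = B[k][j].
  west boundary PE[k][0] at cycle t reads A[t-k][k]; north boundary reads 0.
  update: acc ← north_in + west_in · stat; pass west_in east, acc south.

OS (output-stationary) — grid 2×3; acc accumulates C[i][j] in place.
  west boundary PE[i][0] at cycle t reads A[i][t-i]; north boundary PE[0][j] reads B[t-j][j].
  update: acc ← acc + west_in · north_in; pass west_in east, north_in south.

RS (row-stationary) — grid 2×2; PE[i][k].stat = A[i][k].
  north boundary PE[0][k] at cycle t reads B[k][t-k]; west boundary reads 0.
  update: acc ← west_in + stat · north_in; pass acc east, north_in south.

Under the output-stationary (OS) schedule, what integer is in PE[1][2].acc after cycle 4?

PE[1][2].acc = 36

OS (2×3). Following PE[1][2] plus its west/north inputs:
  0: (0,2).acc=0  regs=<0,0>
  0: (1,1).acc=0  regs=<0,0>
  0: (1,2).acc=0  regs=<0,0>
  1: (0,2).acc=0  regs=<0,0>
  1: (1,1).acc=0  regs=<0,0>
  1: (1,2).acc=0  regs=<0,0>
  2: (0,2).acc=42  regs=<7,6>
  2: (1,1).acc=8  regs=<4,2>
  2: (1,2).acc=0  regs=<0,0>
  3: (0,2).acc=45  regs=<1,3>
  3: (1,1).acc=16  regs=<4,2>
  3: (1,2).acc=24  regs=<4,6>
  4: (0,2).acc=45  regs=<0,0>
  4: (1,1).acc=16  regs=<0,0>
  4: (1,2).acc=36  regs=<4,3>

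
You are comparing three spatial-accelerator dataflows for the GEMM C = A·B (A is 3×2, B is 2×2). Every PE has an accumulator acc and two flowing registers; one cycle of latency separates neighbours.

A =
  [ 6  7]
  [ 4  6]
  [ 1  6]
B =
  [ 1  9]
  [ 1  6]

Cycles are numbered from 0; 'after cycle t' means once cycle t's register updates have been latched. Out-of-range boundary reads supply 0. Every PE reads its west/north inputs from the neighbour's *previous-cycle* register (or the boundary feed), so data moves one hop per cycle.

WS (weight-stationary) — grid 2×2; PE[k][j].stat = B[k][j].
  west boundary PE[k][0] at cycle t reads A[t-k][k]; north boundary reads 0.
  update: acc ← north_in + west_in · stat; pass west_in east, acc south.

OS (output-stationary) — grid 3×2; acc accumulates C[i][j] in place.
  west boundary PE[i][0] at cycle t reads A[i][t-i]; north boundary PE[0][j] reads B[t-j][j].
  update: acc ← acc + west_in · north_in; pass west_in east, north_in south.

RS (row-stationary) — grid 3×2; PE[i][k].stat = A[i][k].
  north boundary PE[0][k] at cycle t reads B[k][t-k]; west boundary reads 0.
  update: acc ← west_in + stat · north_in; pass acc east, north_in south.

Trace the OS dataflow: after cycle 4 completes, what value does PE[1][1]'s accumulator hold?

OS 3×2: PE[1][1] cycle-by-cycle (with neighbour feeds):
  [0] (0,1) acc=0 (h:0 v:0)
  [0] (1,0) acc=0 (h:0 v:0)
  [0] (1,1) acc=0 (h:0 v:0)
  [1] (0,1) acc=54 (h:6 v:9)
  [1] (1,0) acc=4 (h:4 v:1)
  [1] (1,1) acc=0 (h:0 v:0)
  [2] (0,1) acc=96 (h:7 v:6)
  [2] (1,0) acc=10 (h:6 v:1)
  [2] (1,1) acc=36 (h:4 v:9)
  [3] (0,1) acc=96 (h:0 v:0)
  [3] (1,0) acc=10 (h:0 v:0)
  [3] (1,1) acc=72 (h:6 v:6)
  [4] (0,1) acc=96 (h:0 v:0)
  [4] (1,0) acc=10 (h:0 v:0)
  [4] (1,1) acc=72 (h:0 v:0)

PE[1][1].acc = 72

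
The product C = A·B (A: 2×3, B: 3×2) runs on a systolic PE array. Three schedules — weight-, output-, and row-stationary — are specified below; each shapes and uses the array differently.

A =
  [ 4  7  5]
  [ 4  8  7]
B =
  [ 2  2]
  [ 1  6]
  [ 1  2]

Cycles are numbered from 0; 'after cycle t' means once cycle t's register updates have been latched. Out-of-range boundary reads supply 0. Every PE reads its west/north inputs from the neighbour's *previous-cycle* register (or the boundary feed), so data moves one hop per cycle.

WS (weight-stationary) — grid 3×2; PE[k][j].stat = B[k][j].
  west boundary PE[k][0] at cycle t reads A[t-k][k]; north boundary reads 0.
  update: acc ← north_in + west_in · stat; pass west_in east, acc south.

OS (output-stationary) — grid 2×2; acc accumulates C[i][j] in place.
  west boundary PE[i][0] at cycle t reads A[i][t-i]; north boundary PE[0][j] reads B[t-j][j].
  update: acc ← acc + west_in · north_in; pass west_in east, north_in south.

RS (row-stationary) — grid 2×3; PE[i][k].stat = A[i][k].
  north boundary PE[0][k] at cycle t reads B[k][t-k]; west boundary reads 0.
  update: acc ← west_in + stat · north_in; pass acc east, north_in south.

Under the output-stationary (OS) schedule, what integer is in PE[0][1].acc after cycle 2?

PE[0][1].acc = 50

Tracing OS — 2×2 array, target PE[0][1]:
  c0 r0c0: 8 / 4 / 2
  c0 r0c1: 0 / 0 / 0
  c1 r0c0: 15 / 7 / 1
  c1 r0c1: 8 / 4 / 2
  c2 r0c0: 20 / 5 / 1
  c2 r0c1: 50 / 7 / 6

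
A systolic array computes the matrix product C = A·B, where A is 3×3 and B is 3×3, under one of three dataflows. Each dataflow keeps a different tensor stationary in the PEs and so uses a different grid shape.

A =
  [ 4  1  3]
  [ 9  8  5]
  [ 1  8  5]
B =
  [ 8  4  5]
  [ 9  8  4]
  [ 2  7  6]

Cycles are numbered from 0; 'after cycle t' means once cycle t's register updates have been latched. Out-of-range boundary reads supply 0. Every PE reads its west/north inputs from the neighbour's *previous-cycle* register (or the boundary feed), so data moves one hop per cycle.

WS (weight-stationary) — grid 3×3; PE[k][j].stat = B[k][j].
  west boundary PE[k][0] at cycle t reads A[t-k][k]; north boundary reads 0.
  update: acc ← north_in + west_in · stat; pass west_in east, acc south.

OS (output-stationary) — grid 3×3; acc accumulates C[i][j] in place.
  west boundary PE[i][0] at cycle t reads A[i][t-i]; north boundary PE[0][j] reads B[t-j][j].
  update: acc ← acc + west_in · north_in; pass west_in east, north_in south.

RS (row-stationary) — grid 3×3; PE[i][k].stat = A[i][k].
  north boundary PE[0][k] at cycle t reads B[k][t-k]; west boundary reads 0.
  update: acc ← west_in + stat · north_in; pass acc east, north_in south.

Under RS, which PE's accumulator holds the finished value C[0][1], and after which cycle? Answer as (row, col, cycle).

Under RS, C[0][1] lands at PE[0][2]:
  [0] (0,2) acc=0 (h:0 v:0)
  [1] (0,2) acc=0 (h:0 v:0)
  [2] (0,2) acc=47 (h:47 v:2)
  [3] (0,2) acc=45 (h:45 v:7)

(row, col, cycle) = (0, 2, 3)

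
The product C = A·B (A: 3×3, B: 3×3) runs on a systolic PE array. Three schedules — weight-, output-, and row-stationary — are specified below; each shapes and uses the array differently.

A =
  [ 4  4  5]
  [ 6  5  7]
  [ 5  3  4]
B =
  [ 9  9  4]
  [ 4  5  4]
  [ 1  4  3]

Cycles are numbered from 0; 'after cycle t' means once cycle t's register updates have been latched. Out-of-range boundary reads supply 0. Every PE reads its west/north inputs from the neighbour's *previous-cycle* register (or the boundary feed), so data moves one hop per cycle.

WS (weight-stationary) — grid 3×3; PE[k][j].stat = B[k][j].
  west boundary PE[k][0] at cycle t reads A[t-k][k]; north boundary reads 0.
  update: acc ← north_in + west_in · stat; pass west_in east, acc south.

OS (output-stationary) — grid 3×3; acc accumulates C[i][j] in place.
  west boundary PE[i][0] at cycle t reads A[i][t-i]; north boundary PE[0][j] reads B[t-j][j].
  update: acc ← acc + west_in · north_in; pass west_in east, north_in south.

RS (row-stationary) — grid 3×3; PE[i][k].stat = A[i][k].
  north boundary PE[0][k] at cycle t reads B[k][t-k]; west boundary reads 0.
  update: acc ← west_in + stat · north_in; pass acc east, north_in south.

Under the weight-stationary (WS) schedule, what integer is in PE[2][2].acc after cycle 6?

PE[2][2].acc = 44

WS on a 3×3 grid — tracing PE[2][2] and its feeders:
  0: (1,2).acc=0  regs=<0,0>
  0: (2,1).acc=0  regs=<0,0>
  0: (2,2).acc=0  regs=<0,0>
  1: (1,2).acc=0  regs=<0,0>
  1: (2,1).acc=0  regs=<0,0>
  1: (2,2).acc=0  regs=<0,0>
  2: (1,2).acc=0  regs=<0,0>
  2: (2,1).acc=0  regs=<0,0>
  2: (2,2).acc=0  regs=<0,0>
  3: (1,2).acc=32  regs=<4,32>
  3: (2,1).acc=76  regs=<5,76>
  3: (2,2).acc=0  regs=<0,0>
  4: (1,2).acc=44  regs=<5,44>
  4: (2,1).acc=107  regs=<7,107>
  4: (2,2).acc=47  regs=<5,47>
  5: (1,2).acc=32  regs=<3,32>
  5: (2,1).acc=76  regs=<4,76>
  5: (2,2).acc=65  regs=<7,65>
  6: (1,2).acc=0  regs=<0,0>
  6: (2,1).acc=0  regs=<0,0>
  6: (2,2).acc=44  regs=<4,44>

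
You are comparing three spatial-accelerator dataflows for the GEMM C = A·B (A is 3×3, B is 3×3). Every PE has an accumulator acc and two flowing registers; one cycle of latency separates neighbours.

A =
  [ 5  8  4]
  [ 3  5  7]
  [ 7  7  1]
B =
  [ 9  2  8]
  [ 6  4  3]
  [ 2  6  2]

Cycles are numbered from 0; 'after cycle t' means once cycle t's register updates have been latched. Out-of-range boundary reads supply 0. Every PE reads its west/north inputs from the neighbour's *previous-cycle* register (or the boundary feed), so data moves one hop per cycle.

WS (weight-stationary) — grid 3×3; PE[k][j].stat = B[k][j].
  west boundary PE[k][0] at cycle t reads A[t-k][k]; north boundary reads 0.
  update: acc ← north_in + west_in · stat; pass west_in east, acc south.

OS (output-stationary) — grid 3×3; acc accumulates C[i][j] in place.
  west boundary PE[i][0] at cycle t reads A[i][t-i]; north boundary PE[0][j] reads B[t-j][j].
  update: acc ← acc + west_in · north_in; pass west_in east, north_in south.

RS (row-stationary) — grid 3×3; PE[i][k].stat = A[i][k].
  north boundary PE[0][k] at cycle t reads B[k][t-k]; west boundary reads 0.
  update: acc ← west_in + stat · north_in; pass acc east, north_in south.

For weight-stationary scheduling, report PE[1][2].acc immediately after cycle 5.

PE[1][2].acc = 77

WS 3×3: PE[1][2] cycle-by-cycle (with neighbour feeds):
  [0] (0,2) acc=0 (h:0 v:0)
  [0] (1,1) acc=0 (h:0 v:0)
  [0] (1,2) acc=0 (h:0 v:0)
  [1] (0,2) acc=0 (h:0 v:0)
  [1] (1,1) acc=0 (h:0 v:0)
  [1] (1,2) acc=0 (h:0 v:0)
  [2] (0,2) acc=40 (h:5 v:40)
  [2] (1,1) acc=42 (h:8 v:42)
  [2] (1,2) acc=0 (h:0 v:0)
  [3] (0,2) acc=24 (h:3 v:24)
  [3] (1,1) acc=26 (h:5 v:26)
  [3] (1,2) acc=64 (h:8 v:64)
  [4] (0,2) acc=56 (h:7 v:56)
  [4] (1,1) acc=42 (h:7 v:42)
  [4] (1,2) acc=39 (h:5 v:39)
  [5] (0,2) acc=0 (h:0 v:0)
  [5] (1,1) acc=0 (h:0 v:0)
  [5] (1,2) acc=77 (h:7 v:77)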